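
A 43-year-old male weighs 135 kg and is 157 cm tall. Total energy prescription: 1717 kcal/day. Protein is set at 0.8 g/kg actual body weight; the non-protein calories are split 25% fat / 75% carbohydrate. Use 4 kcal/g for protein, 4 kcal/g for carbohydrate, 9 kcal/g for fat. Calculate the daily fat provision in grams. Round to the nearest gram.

36 g/day

Protein = 0.8 × 135 = 108 g → 108 × 4 = 432 kcal.
Non-protein calories = 1717 − 432 = 1285 kcal.
Fat: 25% × 1285 = 321.25 kcal; carbohydrate: 963.75 kcal.
Fat: 321.25 kcal ÷ 9 kcal/g = 35.6944 g.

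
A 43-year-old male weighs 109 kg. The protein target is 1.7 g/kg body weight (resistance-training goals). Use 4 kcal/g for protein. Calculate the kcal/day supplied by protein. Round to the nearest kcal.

741 kcal/day

Protein = 1.7 g/kg × 109 kg = 185.3 g/day.
Protein energy = 185.3 g × 4 kcal/g = 741.2 kcal/day.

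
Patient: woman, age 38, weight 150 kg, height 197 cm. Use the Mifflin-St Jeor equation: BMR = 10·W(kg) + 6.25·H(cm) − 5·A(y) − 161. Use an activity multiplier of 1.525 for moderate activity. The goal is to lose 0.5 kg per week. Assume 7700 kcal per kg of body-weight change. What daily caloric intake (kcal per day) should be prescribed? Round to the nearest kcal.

Mifflin-St Jeor (female): BMR = 10(150) + 6.25(197) − 5(38) − 161 = 1500 + 1231.25 − 190 − 161 = 2380.25 kcal/day.
TEE = 2380.25 × 1.525 = 3629.8813 kcal/day.
Required daily deficit = 0.5 × 7700 ÷ 7 = 550 kcal/day.
Target intake = 3629.8813 − 550 = 3079.8813 kcal/day.

3080 kcal per day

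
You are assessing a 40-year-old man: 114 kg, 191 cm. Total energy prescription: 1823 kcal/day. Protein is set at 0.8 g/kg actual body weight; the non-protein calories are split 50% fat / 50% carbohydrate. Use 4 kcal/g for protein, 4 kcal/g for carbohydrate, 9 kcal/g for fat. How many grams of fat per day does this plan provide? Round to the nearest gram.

Protein = 0.8 × 114 = 91.2 g → 91.2 × 4 = 364.8 kcal.
Non-protein calories = 1823 − 364.8 = 1458.2 kcal.
Fat: 50% × 1458.2 = 729.1 kcal; carbohydrate: 729.1 kcal.
Fat: 729.1 kcal ÷ 9 kcal/g = 81.0111 g.

81 g/day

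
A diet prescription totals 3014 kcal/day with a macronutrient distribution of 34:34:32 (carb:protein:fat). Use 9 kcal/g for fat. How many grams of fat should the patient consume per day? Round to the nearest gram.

107 g/day

Fat energy = 32% × 3014 = 964.48 kcal.
At 9 kcal/g: 964.48 ÷ 9 = 107.1644 g.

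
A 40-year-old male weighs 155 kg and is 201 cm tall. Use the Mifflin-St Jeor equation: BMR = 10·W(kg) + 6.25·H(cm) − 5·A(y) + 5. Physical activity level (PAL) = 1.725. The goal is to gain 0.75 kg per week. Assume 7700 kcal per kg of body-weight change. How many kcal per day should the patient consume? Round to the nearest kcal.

Mifflin-St Jeor (male): BMR = 10(155) + 6.25(201) − 5(40) + 5 = 1550 + 1256.25 − 200 + 5 = 2611.25 kcal/day.
TEE = 2611.25 × 1.725 = 4504.4063 kcal/day.
Required daily surplus = 0.75 × 7700 ÷ 7 = 825 kcal/day.
Target intake = 4504.4063 + 825 = 5329.4063 kcal/day.

5329 kcal per day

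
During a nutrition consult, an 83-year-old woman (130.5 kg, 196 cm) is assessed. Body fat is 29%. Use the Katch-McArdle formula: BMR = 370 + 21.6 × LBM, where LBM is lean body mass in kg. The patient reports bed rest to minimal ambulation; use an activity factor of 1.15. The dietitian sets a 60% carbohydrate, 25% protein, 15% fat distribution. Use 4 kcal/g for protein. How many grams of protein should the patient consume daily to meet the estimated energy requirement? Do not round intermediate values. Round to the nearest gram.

LBM = 130.5 × (1 − 0.29) = 92.655 kg. Katch-McArdle: BMR = 370 + 21.6 × 92.655 = 2371.348 kcal/day.
TEE = 2371.348 × 1.15 = 2727.0502 kcal/day.
Protein energy = 25% × 2727.0502 = 681.7626 kcal.
Protein = 681.7626 ÷ 4 kcal/g = 170.4406 g.

170 g/day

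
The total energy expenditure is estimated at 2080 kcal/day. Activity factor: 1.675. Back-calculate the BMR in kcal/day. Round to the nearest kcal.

1242 kcal/day

BMR = TEE ÷ activity factor = 2080 ÷ 1.675 = 1241.791 kcal/day.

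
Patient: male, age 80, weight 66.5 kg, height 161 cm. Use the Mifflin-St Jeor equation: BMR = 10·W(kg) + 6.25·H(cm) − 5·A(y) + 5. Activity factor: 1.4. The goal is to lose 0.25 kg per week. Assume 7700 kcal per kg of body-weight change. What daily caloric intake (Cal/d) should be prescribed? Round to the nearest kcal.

1512 Cal/d

Mifflin-St Jeor (male): BMR = 10(66.5) + 6.25(161) − 5(80) + 5 = 665 + 1006.25 − 400 + 5 = 1276.25 kcal/day.
TEE = 1276.25 × 1.4 = 1786.75 kcal/day.
Required daily deficit = 0.25 × 7700 ÷ 7 = 275 kcal/day.
Target intake = 1786.75 − 275 = 1511.75 kcal/day.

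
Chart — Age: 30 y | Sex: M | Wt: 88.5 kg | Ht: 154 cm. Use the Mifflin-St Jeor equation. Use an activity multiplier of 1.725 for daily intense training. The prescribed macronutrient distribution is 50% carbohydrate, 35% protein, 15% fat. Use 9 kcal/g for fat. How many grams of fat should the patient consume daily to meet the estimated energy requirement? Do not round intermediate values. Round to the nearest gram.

49 g/day

Mifflin-St Jeor (male): BMR = 10(88.5) + 6.25(154) − 5(30) + 5 = 885 + 962.5 − 150 + 5 = 1702.5 kcal/day.
TEE = 1702.5 × 1.725 = 2936.8125 kcal/day.
Fat energy = 15% × 2936.8125 = 440.5219 kcal.
Fat = 440.5219 ÷ 9 kcal/g = 48.9469 g.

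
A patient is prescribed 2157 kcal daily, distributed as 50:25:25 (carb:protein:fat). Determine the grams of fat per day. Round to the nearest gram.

60 g/day

Fat energy = 25% × 2157 = 539.25 kcal.
At 9 kcal/g: 539.25 ÷ 9 = 59.9167 g.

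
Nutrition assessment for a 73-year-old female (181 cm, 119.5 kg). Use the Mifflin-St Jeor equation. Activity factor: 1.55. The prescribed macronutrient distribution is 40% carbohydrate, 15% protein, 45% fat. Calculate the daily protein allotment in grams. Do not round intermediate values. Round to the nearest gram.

105 g/day

Mifflin-St Jeor (female): BMR = 10(119.5) + 6.25(181) − 5(73) − 161 = 1195 + 1131.25 − 365 − 161 = 1800.25 kcal/day.
TEE = 1800.25 × 1.55 = 2790.3875 kcal/day.
Protein energy = 15% × 2790.3875 = 418.5581 kcal.
Protein = 418.5581 ÷ 4 kcal/g = 104.6395 g.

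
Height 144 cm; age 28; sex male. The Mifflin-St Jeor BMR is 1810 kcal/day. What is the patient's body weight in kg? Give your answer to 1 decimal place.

104.5 kg

1810 = 10·W + 6.25(144) − 5(28) + 5
10·W = 1810 − 765 = 1045, so W = 104.5 kg.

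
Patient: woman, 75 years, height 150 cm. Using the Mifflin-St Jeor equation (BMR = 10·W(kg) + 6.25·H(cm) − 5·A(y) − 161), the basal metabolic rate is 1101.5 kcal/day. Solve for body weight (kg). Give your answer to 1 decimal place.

70.0 kg

1101.5 = 10·W + 6.25(150) − 5(75) − 161
10·W = 1101.5 − 401.5 = 700, so W = 70 kg.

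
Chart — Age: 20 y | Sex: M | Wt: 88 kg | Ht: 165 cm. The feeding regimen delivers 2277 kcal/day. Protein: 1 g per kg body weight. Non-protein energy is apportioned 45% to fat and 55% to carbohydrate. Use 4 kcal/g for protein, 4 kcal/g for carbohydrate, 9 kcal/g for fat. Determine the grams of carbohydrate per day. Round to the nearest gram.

Protein = 1 × 88 = 88 g → 88 × 4 = 352 kcal.
Non-protein calories = 2277 − 352 = 1925 kcal.
Fat: 45% × 1925 = 866.25 kcal; carbohydrate: 1058.75 kcal.
Carbohydrate: 1058.75 kcal ÷ 4 kcal/g = 264.6875 g.

265 g/day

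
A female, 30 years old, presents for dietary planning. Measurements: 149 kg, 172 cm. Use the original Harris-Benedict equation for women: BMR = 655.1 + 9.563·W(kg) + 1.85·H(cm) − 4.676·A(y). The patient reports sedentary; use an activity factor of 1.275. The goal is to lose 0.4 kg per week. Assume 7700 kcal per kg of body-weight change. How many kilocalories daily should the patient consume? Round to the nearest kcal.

2439 kilocalories daily

Harris-Benedict: BMR = 655.1 + 9.563(149) + 1.85(172) − 4.676(30) = 2257.907 kcal/day.
TEE = 2257.907 × 1.275 = 2878.8314 kcal/day.
Required daily deficit = 0.4 × 7700 ÷ 7 = 440 kcal/day.
Target intake = 2878.8314 − 440 = 2438.8314 kcal/day.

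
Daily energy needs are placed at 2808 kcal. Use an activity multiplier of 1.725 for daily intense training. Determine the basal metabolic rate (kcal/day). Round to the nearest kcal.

BMR = TEE ÷ activity factor = 2808 ÷ 1.725 = 1627.8261 kcal/day.

1628 kcal/day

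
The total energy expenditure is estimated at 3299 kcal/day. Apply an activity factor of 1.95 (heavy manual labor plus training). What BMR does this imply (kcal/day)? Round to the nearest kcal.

BMR = TEE ÷ activity factor = 3299 ÷ 1.95 = 1691.7949 kcal/day.

1692 kcal/day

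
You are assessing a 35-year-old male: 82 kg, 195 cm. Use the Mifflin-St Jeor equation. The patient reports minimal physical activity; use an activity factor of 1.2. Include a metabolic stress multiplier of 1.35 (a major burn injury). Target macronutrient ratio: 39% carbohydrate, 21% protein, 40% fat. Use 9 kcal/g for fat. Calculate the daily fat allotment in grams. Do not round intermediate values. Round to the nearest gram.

135 g/day

Mifflin-St Jeor (male): BMR = 10(82) + 6.25(195) − 5(35) + 5 = 820 + 1218.75 − 175 + 5 = 1868.75 kcal/day.
TEE = 1868.75 × 1.2 = 2242.5 kcal/day.
With stress factor 1.35: 2242.5 × 1.35 = 3027.375 kcal/day.
Fat energy = 40% × 3027.375 = 1210.95 kcal.
Fat = 1210.95 ÷ 9 kcal/g = 134.55 g.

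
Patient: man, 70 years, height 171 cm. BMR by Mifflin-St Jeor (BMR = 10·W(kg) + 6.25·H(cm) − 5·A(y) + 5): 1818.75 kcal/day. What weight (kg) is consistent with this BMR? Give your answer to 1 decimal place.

109.5 kg

1818.75 = 10·W + 6.25(171) − 5(70) + 5
10·W = 1818.75 − 723.75 = 1095, so W = 109.5 kg.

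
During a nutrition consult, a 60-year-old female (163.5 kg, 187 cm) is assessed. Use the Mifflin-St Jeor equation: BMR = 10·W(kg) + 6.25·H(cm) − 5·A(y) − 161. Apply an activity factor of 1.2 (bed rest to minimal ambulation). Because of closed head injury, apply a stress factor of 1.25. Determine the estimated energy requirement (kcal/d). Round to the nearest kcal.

3514 kcal/d

Mifflin-St Jeor (female): BMR = 10(163.5) + 6.25(187) − 5(60) − 161 = 1635 + 1168.75 − 300 − 161 = 2342.75 kcal/day.
TEE = BMR × activity factor = 2342.75 × 1.2 = 2811.3 kcal/day.
Apply stress factor: 2811.3 × 1.25 = 3514.125 kcal/day.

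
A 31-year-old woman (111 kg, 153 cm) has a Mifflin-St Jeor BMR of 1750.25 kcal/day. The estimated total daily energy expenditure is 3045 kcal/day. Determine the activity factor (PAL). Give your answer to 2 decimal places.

1.74

Activity factor = TEE ÷ BMR = 3045 ÷ 1750.25 = 1.74.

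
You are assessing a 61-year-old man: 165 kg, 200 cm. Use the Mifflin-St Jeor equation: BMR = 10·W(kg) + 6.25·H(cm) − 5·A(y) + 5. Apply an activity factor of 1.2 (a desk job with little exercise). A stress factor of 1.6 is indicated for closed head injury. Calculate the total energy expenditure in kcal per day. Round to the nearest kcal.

Mifflin-St Jeor (male): BMR = 10(165) + 6.25(200) − 5(61) + 5 = 1650 + 1250 − 305 + 5 = 2600 kcal/day.
TEE = BMR × activity factor = 2600 × 1.2 = 3120 kcal/day.
Apply stress factor: 3120 × 1.6 = 4992 kcal/day.

4992 kcal per day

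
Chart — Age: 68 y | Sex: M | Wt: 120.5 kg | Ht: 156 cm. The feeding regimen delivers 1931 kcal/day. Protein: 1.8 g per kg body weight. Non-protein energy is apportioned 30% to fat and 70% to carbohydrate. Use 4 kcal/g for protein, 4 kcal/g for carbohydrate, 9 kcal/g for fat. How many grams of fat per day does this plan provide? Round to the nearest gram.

Protein = 1.8 × 120.5 = 216.9 g → 216.9 × 4 = 867.6 kcal.
Non-protein calories = 1931 − 867.6 = 1063.4 kcal.
Fat: 30% × 1063.4 = 319.02 kcal; carbohydrate: 744.38 kcal.
Fat: 319.02 kcal ÷ 9 kcal/g = 35.4467 g.

35 g/day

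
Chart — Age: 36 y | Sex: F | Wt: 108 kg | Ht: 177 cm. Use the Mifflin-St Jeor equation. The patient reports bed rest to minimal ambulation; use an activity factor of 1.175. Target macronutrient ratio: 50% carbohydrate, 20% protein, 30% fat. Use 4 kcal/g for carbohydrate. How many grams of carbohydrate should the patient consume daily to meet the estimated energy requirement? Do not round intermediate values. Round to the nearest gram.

271 g/day

Mifflin-St Jeor (female): BMR = 10(108) + 6.25(177) − 5(36) − 161 = 1080 + 1106.25 − 180 − 161 = 1845.25 kcal/day.
TEE = 1845.25 × 1.175 = 2168.1688 kcal/day.
Carbohydrate energy = 50% × 2168.1688 = 1084.0844 kcal.
Carbohydrate = 1084.0844 ÷ 4 kcal/g = 271.0211 g.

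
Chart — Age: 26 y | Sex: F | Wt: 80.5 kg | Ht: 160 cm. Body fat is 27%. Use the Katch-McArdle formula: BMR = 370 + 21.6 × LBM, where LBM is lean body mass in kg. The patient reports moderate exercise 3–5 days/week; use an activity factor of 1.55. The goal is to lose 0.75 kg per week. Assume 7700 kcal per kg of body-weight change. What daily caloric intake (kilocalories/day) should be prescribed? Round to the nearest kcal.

1716 kilocalories/day

LBM = 80.5 × (1 − 0.27) = 58.765 kg. Katch-McArdle: BMR = 370 + 21.6 × 58.765 = 1639.324 kcal/day.
TEE = 1639.324 × 1.55 = 2540.9522 kcal/day.
Required daily deficit = 0.75 × 7700 ÷ 7 = 825 kcal/day.
Target intake = 2540.9522 − 825 = 1715.9522 kcal/day.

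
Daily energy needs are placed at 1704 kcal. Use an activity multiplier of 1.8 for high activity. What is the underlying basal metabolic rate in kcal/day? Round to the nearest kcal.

947 kcal/day

BMR = TEE ÷ activity factor = 1704 ÷ 1.8 = 946.6667 kcal/day.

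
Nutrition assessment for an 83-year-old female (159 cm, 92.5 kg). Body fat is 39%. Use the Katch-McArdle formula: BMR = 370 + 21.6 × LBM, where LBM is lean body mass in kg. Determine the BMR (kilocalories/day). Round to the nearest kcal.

1589 kilocalories/day

LBM = 92.5 × (1 − 0.39) = 56.425 kg. Katch-McArdle: BMR = 370 + 21.6 × 56.425 = 1588.78 kcal/day.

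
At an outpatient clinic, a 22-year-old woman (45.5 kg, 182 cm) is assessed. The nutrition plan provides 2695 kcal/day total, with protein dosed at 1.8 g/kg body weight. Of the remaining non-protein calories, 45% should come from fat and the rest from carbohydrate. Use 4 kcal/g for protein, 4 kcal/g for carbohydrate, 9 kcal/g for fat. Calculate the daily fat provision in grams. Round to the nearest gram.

118 g/day

Protein = 1.8 × 45.5 = 81.9 g → 81.9 × 4 = 327.6 kcal.
Non-protein calories = 2695 − 327.6 = 2367.4 kcal.
Fat: 45% × 2367.4 = 1065.33 kcal; carbohydrate: 1302.07 kcal.
Fat: 1065.33 kcal ÷ 9 kcal/g = 118.37 g.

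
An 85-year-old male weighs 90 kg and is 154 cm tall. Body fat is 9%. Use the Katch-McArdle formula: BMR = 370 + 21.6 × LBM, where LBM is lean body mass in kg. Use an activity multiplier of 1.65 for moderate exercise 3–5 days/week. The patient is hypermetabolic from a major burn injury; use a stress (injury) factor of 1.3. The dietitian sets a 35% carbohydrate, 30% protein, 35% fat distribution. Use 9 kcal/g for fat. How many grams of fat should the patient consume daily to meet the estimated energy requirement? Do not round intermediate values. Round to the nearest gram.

LBM = 90 × (1 − 0.09) = 81.9 kg. Katch-McArdle: BMR = 370 + 21.6 × 81.9 = 2139.04 kcal/day.
TEE = 2139.04 × 1.65 = 3529.416 kcal/day.
With stress factor 1.3: 3529.416 × 1.3 = 4588.2408 kcal/day.
Fat energy = 35% × 4588.2408 = 1605.8843 kcal.
Fat = 1605.8843 ÷ 9 kcal/g = 178.4316 g.

178 g/day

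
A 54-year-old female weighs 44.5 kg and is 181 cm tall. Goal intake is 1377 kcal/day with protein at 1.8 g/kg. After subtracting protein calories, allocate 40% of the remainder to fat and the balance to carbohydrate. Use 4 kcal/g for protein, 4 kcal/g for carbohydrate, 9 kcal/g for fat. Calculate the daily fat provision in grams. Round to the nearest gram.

Protein = 1.8 × 44.5 = 80.1 g → 80.1 × 4 = 320.4 kcal.
Non-protein calories = 1377 − 320.4 = 1056.6 kcal.
Fat: 40% × 1056.6 = 422.64 kcal; carbohydrate: 633.96 kcal.
Fat: 422.64 kcal ÷ 9 kcal/g = 46.96 g.

47 g/day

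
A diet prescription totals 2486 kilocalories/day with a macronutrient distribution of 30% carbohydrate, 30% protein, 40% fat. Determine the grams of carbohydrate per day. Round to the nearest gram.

186 g/day

Carbohydrate energy = 30% × 2486 = 745.8 kcal.
At 4 kcal/g: 745.8 ÷ 4 = 186.45 g.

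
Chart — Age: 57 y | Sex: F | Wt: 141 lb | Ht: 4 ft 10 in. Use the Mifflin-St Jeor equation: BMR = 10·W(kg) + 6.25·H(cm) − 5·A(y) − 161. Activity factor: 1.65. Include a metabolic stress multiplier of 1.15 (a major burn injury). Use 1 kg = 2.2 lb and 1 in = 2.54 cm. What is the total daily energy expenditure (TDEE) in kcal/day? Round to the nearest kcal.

Convert to metric: weight = 141 ÷ 2.2 = 64.0909 kg; height = (4×12 + 10) × 2.54 = 58 × 2.54 = 147.32 cm.
Mifflin-St Jeor (female): BMR = 10(64.0909) + 6.25(147.32) − 5(57) − 161 = 640.9091 + 920.75 − 285 − 161 = 1115.6591 kcal/day.
TEE = BMR × activity factor = 1115.6591 × 1.65 = 1840.8375 kcal/day.
Apply stress factor: 1840.8375 × 1.15 = 2116.9631 kcal/day.

2117 kcal/day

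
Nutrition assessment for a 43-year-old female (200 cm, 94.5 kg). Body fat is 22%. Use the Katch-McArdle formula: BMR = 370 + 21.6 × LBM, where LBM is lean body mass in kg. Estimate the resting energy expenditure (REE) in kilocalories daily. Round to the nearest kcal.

LBM = 94.5 × (1 − 0.22) = 73.71 kg. Katch-McArdle: BMR = 370 + 21.6 × 73.71 = 1962.136 kcal/day.

1962 kilocalories daily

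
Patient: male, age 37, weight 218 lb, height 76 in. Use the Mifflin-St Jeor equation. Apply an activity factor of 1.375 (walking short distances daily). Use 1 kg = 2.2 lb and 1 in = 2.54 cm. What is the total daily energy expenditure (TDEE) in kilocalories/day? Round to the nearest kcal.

Convert to metric: weight = 218 ÷ 2.2 = 99.0909 kg; height = 76 × 2.54 = 193.04 cm.
Mifflin-St Jeor (male): BMR = 10(99.0909) + 6.25(193.04) − 5(37) + 5 = 990.9091 + 1206.5 − 185 + 5 = 2017.4091 kcal/day.
TEE = BMR × activity factor = 2017.4091 × 1.375 = 2773.9375 kcal/day.

2774 kilocalories/day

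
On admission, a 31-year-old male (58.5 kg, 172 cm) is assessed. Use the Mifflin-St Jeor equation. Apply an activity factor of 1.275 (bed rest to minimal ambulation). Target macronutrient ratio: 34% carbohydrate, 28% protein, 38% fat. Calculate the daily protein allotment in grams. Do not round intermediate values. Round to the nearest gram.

135 g/day

Mifflin-St Jeor (male): BMR = 10(58.5) + 6.25(172) − 5(31) + 5 = 585 + 1075 − 155 + 5 = 1510 kcal/day.
TEE = 1510 × 1.275 = 1925.25 kcal/day.
Protein energy = 28% × 1925.25 = 539.07 kcal.
Protein = 539.07 ÷ 4 kcal/g = 134.7675 g.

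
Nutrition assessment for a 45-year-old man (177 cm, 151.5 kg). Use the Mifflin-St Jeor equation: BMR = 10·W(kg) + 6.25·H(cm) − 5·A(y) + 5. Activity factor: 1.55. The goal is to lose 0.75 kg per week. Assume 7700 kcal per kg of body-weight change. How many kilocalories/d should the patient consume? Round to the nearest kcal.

Mifflin-St Jeor (male): BMR = 10(151.5) + 6.25(177) − 5(45) + 5 = 1515 + 1106.25 − 225 + 5 = 2401.25 kcal/day.
TEE = 2401.25 × 1.55 = 3721.9375 kcal/day.
Required daily deficit = 0.75 × 7700 ÷ 7 = 825 kcal/day.
Target intake = 3721.9375 − 825 = 2896.9375 kcal/day.

2897 kilocalories/d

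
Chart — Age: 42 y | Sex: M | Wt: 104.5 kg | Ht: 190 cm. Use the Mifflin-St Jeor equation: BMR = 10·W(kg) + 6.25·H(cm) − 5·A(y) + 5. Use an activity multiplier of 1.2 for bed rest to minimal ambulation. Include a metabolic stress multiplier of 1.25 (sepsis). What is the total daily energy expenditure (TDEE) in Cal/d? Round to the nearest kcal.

Mifflin-St Jeor (male): BMR = 10(104.5) + 6.25(190) − 5(42) + 5 = 1045 + 1187.5 − 210 + 5 = 2027.5 kcal/day.
TEE = BMR × activity factor = 2027.5 × 1.2 = 2433 kcal/day.
Apply stress factor: 2433 × 1.25 = 3041.25 kcal/day.

3041 Cal/d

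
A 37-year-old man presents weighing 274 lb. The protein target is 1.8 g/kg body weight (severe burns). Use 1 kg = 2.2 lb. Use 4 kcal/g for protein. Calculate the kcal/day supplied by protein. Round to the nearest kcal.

Weight in kg = 274 ÷ 2.2 = 124.5455 kg.
Protein = 1.8 g/kg × 124.5455 kg = 224.1818 g/day.
Protein energy = 224.1818 g × 4 kcal/g = 896.7273 kcal/day.

897 kcal/day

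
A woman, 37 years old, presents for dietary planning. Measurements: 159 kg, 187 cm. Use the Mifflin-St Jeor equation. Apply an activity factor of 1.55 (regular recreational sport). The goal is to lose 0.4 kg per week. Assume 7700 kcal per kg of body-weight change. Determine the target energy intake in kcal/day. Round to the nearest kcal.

Mifflin-St Jeor (female): BMR = 10(159) + 6.25(187) − 5(37) − 161 = 1590 + 1168.75 − 185 − 161 = 2412.75 kcal/day.
TEE = 2412.75 × 1.55 = 3739.7625 kcal/day.
Required daily deficit = 0.4 × 7700 ÷ 7 = 440 kcal/day.
Target intake = 3739.7625 − 440 = 3299.7625 kcal/day.

3300 kcal/day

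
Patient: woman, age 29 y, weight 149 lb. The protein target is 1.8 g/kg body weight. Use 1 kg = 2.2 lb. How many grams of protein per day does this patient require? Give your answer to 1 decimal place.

121.9 g/day

Weight in kg = 149 ÷ 2.2 = 67.7273 kg.
Protein = 1.8 g/kg × 67.7273 kg = 121.9091 g/day.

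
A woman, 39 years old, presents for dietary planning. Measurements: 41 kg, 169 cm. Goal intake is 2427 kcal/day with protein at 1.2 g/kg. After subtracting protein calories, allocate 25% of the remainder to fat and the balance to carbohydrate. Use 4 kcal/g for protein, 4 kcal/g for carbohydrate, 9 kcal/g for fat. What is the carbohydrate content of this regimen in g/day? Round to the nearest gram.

418 g/day

Protein = 1.2 × 41 = 49.2 g → 49.2 × 4 = 196.8 kcal.
Non-protein calories = 2427 − 196.8 = 2230.2 kcal.
Fat: 25% × 2230.2 = 557.55 kcal; carbohydrate: 1672.65 kcal.
Carbohydrate: 1672.65 kcal ÷ 4 kcal/g = 418.1625 g.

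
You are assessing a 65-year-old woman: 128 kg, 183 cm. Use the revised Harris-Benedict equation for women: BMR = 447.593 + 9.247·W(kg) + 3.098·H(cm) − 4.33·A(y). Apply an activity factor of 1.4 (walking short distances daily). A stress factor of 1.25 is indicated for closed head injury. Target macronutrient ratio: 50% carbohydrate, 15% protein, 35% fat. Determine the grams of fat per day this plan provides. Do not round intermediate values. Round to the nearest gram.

130 g/day

Harris-Benedict: BMR = 447.593 + 9.247(128) + 3.098(183) − 4.33(65) = 1916.693 kcal/day.
TEE = 1916.693 × 1.4 = 2683.3702 kcal/day.
With stress factor 1.25: 2683.3702 × 1.25 = 3354.2128 kcal/day.
Fat energy = 35% × 3354.2128 = 1173.9745 kcal.
Fat = 1173.9745 ÷ 9 kcal/g = 130.4416 g.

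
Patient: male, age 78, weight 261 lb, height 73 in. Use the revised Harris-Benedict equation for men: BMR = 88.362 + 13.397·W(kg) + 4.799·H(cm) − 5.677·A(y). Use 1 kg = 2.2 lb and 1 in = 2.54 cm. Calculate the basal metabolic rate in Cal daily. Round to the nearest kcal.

Convert to metric: weight = 261 ÷ 2.2 = 118.6364 kg; height = 73 × 2.54 = 185.42 cm.
Harris-Benedict: BMR = 88.362 + 13.397(118.6364) + 4.799(185.42) − 5.677(78) = 2124.7579 kcal/day.

2125 Cal daily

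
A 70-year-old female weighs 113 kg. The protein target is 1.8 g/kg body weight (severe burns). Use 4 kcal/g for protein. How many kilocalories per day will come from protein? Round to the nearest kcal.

Protein = 1.8 g/kg × 113 kg = 203.4 g/day.
Protein energy = 203.4 g × 4 kcal/g = 813.6 kcal/day.

814 kcal/day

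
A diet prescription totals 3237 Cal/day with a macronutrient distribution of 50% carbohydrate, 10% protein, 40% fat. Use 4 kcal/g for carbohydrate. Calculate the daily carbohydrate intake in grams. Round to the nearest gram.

405 g/day

Carbohydrate energy = 50% × 3237 = 1618.5 kcal.
At 4 kcal/g: 1618.5 ÷ 4 = 404.625 g.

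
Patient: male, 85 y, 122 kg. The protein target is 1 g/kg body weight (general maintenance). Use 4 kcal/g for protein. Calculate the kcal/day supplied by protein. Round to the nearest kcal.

Protein = 1 g/kg × 122 kg = 122 g/day.
Protein energy = 122 g × 4 kcal/g = 488 kcal/day.

488 kcal/day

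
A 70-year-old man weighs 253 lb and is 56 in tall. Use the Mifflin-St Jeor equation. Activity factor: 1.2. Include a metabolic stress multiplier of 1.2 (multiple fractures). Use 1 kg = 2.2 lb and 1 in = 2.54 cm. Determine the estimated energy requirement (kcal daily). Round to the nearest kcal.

2439 kcal daily

Convert to metric: weight = 253 ÷ 2.2 = 115 kg; height = 56 × 2.54 = 142.24 cm.
Mifflin-St Jeor (male): BMR = 10(115) + 6.25(142.24) − 5(70) + 5 = 1150 + 889 − 350 + 5 = 1694 kcal/day.
TEE = BMR × activity factor = 1694 × 1.2 = 2032.8 kcal/day.
Apply stress factor: 2032.8 × 1.2 = 2439.36 kcal/day.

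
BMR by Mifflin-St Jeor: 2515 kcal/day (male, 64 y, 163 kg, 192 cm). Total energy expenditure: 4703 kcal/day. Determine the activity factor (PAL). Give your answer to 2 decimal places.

1.87

Activity factor = TEE ÷ BMR = 4703 ÷ 2515 = 1.87.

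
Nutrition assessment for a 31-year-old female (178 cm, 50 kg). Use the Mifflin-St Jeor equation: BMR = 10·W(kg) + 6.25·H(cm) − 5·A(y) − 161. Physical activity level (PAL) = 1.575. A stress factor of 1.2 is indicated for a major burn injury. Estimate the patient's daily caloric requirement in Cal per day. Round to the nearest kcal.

Mifflin-St Jeor (female): BMR = 10(50) + 6.25(178) − 5(31) − 161 = 500 + 1112.5 − 155 − 161 = 1296.5 kcal/day.
TEE = BMR × activity factor = 1296.5 × 1.575 = 2041.9875 kcal/day.
Apply stress factor: 2041.9875 × 1.2 = 2450.385 kcal/day.

2450 Cal per day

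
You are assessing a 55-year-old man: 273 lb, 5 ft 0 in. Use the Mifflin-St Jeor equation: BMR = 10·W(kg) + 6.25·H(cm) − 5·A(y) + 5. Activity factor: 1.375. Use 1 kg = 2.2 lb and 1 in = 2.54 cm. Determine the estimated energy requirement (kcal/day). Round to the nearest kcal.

2645 kcal/day

Convert to metric: weight = 273 ÷ 2.2 = 124.0909 kg; height = (5×12 + 0) × 2.54 = 60 × 2.54 = 152.4 cm.
Mifflin-St Jeor (male): BMR = 10(124.0909) + 6.25(152.4) − 5(55) + 5 = 1240.9091 + 952.5 − 275 + 5 = 1923.4091 kcal/day.
TEE = BMR × activity factor = 1923.4091 × 1.375 = 2644.6875 kcal/day.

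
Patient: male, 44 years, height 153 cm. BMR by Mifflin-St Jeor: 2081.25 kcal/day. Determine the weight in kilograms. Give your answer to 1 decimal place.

2081.25 = 10·W + 6.25(153) − 5(44) + 5
10·W = 2081.25 − 741.25 = 1340, so W = 134 kg.

134.0 kg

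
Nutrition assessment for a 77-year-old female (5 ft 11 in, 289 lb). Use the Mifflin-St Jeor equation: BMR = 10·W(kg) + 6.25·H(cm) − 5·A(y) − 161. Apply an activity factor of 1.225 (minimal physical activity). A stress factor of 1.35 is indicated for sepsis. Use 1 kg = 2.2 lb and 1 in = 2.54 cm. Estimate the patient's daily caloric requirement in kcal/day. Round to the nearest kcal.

Convert to metric: weight = 289 ÷ 2.2 = 131.3636 kg; height = (5×12 + 11) × 2.54 = 71 × 2.54 = 180.34 cm.
Mifflin-St Jeor (female): BMR = 10(131.3636) + 6.25(180.34) − 5(77) − 161 = 1313.6364 + 1127.125 − 385 − 161 = 1894.7614 kcal/day.
TEE = BMR × activity factor = 1894.7614 × 1.225 = 2321.0827 kcal/day.
Apply stress factor: 2321.0827 × 1.35 = 3133.4616 kcal/day.

3133 kcal/day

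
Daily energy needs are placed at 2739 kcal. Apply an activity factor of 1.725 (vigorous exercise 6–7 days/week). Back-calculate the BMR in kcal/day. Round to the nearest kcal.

1588 kcal/day

BMR = TEE ÷ activity factor = 2739 ÷ 1.725 = 1587.8261 kcal/day.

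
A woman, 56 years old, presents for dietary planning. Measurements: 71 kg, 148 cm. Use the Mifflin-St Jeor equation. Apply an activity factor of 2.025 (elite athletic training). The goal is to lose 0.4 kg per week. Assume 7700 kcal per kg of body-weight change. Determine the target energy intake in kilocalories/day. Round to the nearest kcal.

1978 kilocalories/day

Mifflin-St Jeor (female): BMR = 10(71) + 6.25(148) − 5(56) − 161 = 710 + 925 − 280 − 161 = 1194 kcal/day.
TEE = 1194 × 2.025 = 2417.85 kcal/day.
Required daily deficit = 0.4 × 7700 ÷ 7 = 440 kcal/day.
Target intake = 2417.85 − 440 = 1977.85 kcal/day.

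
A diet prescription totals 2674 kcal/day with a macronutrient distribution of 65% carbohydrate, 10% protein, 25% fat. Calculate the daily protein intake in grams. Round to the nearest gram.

67 g/day

Protein energy = 10% × 2674 = 267.4 kcal.
At 4 kcal/g: 267.4 ÷ 4 = 66.85 g.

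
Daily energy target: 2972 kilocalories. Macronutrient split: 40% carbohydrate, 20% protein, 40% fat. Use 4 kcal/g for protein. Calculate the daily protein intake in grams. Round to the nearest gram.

149 g/day

Protein energy = 20% × 2972 = 594.4 kcal.
At 4 kcal/g: 594.4 ÷ 4 = 148.6 g.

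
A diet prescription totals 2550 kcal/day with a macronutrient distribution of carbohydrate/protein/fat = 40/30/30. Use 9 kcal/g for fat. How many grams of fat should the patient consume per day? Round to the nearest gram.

Fat energy = 30% × 2550 = 765 kcal.
At 9 kcal/g: 765 ÷ 9 = 85 g.

85 g/day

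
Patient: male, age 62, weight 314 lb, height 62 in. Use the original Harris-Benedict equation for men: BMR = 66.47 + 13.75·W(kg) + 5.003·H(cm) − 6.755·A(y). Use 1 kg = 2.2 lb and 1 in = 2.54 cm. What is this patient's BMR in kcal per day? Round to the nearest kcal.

2398 kcal per day

Convert to metric: weight = 314 ÷ 2.2 = 142.7273 kg; height = 62 × 2.54 = 157.48 cm.
Harris-Benedict: BMR = 66.47 + 13.75(142.7273) + 5.003(157.48) − 6.755(62) = 2398.0324 kcal/day.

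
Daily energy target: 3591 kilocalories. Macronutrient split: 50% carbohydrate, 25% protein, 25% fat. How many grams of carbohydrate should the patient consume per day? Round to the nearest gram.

Carbohydrate energy = 50% × 3591 = 1795.5 kcal.
At 4 kcal/g: 1795.5 ÷ 4 = 448.875 g.

449 g/day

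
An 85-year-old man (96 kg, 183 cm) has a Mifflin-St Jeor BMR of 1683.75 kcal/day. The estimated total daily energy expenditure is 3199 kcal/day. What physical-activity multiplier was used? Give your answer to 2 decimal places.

Activity factor = TEE ÷ BMR = 3199 ÷ 1683.75 = 1.9.

1.90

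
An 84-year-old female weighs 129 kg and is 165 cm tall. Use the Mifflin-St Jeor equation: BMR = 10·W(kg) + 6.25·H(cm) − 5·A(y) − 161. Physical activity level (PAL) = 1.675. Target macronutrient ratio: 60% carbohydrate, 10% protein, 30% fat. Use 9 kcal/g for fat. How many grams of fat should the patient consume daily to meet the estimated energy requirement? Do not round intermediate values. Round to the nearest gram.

Mifflin-St Jeor (female): BMR = 10(129) + 6.25(165) − 5(84) − 161 = 1290 + 1031.25 − 420 − 161 = 1740.25 kcal/day.
TEE = 1740.25 × 1.675 = 2914.9188 kcal/day.
Fat energy = 30% × 2914.9188 = 874.4756 kcal.
Fat = 874.4756 ÷ 9 kcal/g = 97.164 g.

97 g/day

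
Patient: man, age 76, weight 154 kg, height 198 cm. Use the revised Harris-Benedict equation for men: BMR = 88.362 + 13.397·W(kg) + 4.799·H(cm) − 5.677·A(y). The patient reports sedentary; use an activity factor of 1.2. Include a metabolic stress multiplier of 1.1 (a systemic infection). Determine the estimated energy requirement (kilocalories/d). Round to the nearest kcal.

3525 kilocalories/d

Harris-Benedict: BMR = 88.362 + 13.397(154) + 4.799(198) − 5.677(76) = 2670.25 kcal/day.
TEE = BMR × activity factor = 2670.25 × 1.2 = 3204.3 kcal/day.
Apply stress factor: 3204.3 × 1.1 = 3524.73 kcal/day.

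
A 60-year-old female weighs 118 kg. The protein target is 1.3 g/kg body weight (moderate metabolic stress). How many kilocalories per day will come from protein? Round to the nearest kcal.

614 kcal/day

Protein = 1.3 g/kg × 118 kg = 153.4 g/day.
Protein energy = 153.4 g × 4 kcal/g = 613.6 kcal/day.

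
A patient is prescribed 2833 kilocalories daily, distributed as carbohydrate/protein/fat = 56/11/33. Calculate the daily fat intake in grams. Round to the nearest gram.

Fat energy = 33% × 2833 = 934.89 kcal.
At 9 kcal/g: 934.89 ÷ 9 = 103.8767 g.

104 g/day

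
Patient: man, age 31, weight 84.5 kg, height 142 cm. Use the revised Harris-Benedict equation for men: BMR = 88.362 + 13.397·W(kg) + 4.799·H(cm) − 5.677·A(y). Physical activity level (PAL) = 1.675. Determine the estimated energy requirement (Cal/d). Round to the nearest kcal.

Harris-Benedict: BMR = 88.362 + 13.397(84.5) + 4.799(142) − 5.677(31) = 1725.8795 kcal/day.
TEE = BMR × activity factor = 1725.8795 × 1.675 = 2890.8482 kcal/day.

2891 Cal/d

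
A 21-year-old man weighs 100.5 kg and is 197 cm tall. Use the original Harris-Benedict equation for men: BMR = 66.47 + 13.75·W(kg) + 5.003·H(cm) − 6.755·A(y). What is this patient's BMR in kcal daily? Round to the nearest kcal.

2292 kcal daily

Harris-Benedict: BMR = 66.47 + 13.75(100.5) + 5.003(197) − 6.755(21) = 2292.081 kcal/day.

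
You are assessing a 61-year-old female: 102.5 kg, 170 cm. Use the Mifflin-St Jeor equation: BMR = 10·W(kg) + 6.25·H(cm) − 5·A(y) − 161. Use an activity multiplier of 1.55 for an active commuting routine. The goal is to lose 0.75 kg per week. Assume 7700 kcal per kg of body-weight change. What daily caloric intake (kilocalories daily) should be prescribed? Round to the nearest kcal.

1688 kilocalories daily

Mifflin-St Jeor (female): BMR = 10(102.5) + 6.25(170) − 5(61) − 161 = 1025 + 1062.5 − 305 − 161 = 1621.5 kcal/day.
TEE = 1621.5 × 1.55 = 2513.325 kcal/day.
Required daily deficit = 0.75 × 7700 ÷ 7 = 825 kcal/day.
Target intake = 2513.325 − 825 = 1688.325 kcal/day.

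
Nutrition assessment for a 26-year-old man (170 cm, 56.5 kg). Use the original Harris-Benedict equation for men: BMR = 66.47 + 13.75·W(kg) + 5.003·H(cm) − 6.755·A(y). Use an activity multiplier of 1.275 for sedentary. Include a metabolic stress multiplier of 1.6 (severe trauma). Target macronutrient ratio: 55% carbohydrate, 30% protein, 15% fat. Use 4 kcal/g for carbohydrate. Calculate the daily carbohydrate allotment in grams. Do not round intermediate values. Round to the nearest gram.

Harris-Benedict: BMR = 66.47 + 13.75(56.5) + 5.003(170) − 6.755(26) = 1518.225 kcal/day.
TEE = 1518.225 × 1.275 = 1935.7369 kcal/day.
With stress factor 1.6: 1935.7369 × 1.6 = 3097.179 kcal/day.
Carbohydrate energy = 55% × 3097.179 = 1703.4485 kcal.
Carbohydrate = 1703.4485 ÷ 4 kcal/g = 425.8621 g.

426 g/day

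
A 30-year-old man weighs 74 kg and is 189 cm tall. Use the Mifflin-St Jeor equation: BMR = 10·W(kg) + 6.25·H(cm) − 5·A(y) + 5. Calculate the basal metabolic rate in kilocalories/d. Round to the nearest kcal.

Mifflin-St Jeor (male): BMR = 10(74) + 6.25(189) − 5(30) + 5 = 740 + 1181.25 − 150 + 5 = 1776.25 kcal/day.

1776 kilocalories/d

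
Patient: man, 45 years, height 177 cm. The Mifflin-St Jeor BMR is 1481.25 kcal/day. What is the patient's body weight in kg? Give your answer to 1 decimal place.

1481.25 = 10·W + 6.25(177) − 5(45) + 5
10·W = 1481.25 − 886.25 = 595, so W = 59.5 kg.

59.5 kg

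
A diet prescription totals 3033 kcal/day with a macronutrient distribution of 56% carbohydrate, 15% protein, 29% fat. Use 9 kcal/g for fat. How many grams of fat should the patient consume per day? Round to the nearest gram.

98 g/day

Fat energy = 29% × 3033 = 879.57 kcal.
At 9 kcal/g: 879.57 ÷ 9 = 97.73 g.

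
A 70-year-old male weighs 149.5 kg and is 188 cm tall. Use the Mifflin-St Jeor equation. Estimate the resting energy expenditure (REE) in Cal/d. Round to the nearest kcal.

Mifflin-St Jeor (male): BMR = 10(149.5) + 6.25(188) − 5(70) + 5 = 1495 + 1175 − 350 + 5 = 2325 kcal/day.

2325 Cal/d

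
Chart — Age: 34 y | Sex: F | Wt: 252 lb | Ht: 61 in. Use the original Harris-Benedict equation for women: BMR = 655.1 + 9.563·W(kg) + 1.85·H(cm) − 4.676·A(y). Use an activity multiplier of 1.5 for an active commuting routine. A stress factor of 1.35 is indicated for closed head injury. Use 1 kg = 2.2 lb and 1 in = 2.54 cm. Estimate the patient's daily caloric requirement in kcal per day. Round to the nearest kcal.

3803 kcal per day

Convert to metric: weight = 252 ÷ 2.2 = 114.5455 kg; height = 61 × 2.54 = 154.94 cm.
Harris-Benedict: BMR = 655.1 + 9.563(114.5455) + 1.85(154.94) − 4.676(34) = 1878.1532 kcal/day.
TEE = BMR × activity factor = 1878.1532 × 1.5 = 2817.2298 kcal/day.
Apply stress factor: 2817.2298 × 1.35 = 3803.2602 kcal/day.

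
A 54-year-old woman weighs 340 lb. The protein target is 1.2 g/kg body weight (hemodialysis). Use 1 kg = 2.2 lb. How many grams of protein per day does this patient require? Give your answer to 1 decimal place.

Weight in kg = 340 ÷ 2.2 = 154.5455 kg.
Protein = 1.2 g/kg × 154.5455 kg = 185.4545 g/day.

185.5 g/day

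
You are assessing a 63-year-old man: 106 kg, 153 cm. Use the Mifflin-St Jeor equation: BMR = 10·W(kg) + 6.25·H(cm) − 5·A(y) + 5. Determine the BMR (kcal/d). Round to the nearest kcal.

Mifflin-St Jeor (male): BMR = 10(106) + 6.25(153) − 5(63) + 5 = 1060 + 956.25 − 315 + 5 = 1706.25 kcal/day.

1706 kcal/d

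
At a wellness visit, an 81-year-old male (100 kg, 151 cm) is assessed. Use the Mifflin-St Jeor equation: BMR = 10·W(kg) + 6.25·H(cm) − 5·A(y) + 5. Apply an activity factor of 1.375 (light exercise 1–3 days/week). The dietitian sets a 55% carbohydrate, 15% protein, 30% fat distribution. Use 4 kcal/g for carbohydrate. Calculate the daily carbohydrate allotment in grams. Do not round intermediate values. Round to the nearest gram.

Mifflin-St Jeor (male): BMR = 10(100) + 6.25(151) − 5(81) + 5 = 1000 + 943.75 − 405 + 5 = 1543.75 kcal/day.
TEE = 1543.75 × 1.375 = 2122.6563 kcal/day.
Carbohydrate energy = 55% × 2122.6563 = 1167.4609 kcal.
Carbohydrate = 1167.4609 ÷ 4 kcal/g = 291.8652 g.

292 g/day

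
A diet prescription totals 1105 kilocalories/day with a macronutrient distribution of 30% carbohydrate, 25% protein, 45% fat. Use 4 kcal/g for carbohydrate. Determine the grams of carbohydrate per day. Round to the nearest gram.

83 g/day

Carbohydrate energy = 30% × 1105 = 331.5 kcal.
At 4 kcal/g: 331.5 ÷ 4 = 82.875 g.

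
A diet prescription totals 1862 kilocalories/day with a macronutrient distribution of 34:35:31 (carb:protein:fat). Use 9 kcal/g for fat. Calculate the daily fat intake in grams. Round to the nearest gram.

64 g/day

Fat energy = 31% × 1862 = 577.22 kcal.
At 9 kcal/g: 577.22 ÷ 9 = 64.1356 g.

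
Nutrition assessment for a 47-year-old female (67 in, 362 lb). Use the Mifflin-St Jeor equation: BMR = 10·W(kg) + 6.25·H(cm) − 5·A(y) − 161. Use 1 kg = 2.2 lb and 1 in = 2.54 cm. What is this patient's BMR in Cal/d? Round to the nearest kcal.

2313 Cal/d

Convert to metric: weight = 362 ÷ 2.2 = 164.5455 kg; height = 67 × 2.54 = 170.18 cm.
Mifflin-St Jeor (female): BMR = 10(164.5455) + 6.25(170.18) − 5(47) − 161 = 1645.4545 + 1063.625 − 235 − 161 = 2313.0795 kcal/day.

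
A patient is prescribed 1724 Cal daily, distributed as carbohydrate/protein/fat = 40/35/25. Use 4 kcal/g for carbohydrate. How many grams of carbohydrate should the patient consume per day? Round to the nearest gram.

Carbohydrate energy = 40% × 1724 = 689.6 kcal.
At 4 kcal/g: 689.6 ÷ 4 = 172.4 g.

172 g/day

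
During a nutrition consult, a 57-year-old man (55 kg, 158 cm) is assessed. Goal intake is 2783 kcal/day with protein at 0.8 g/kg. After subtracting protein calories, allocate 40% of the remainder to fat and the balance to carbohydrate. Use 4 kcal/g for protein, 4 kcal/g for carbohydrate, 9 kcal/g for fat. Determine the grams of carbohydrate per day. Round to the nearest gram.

391 g/day

Protein = 0.8 × 55 = 44 g → 44 × 4 = 176 kcal.
Non-protein calories = 2783 − 176 = 2607 kcal.
Fat: 40% × 2607 = 1042.8 kcal; carbohydrate: 1564.2 kcal.
Carbohydrate: 1564.2 kcal ÷ 4 kcal/g = 391.05 g.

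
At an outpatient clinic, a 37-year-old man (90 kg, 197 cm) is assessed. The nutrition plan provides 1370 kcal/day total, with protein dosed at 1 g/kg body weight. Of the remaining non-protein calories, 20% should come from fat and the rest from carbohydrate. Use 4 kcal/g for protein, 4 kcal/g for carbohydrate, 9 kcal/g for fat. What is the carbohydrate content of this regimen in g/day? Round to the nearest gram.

Protein = 1 × 90 = 90 g → 90 × 4 = 360 kcal.
Non-protein calories = 1370 − 360 = 1010 kcal.
Fat: 20% × 1010 = 202 kcal; carbohydrate: 808 kcal.
Carbohydrate: 808 kcal ÷ 4 kcal/g = 202 g.

202 g/day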